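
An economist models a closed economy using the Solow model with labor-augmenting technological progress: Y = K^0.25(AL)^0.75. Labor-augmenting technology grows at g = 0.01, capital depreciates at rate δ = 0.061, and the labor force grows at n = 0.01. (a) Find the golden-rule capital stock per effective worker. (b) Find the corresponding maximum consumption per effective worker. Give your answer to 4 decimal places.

(a) k_gold ≈ 4.4937; (b) c_gold ≈ 1.0920

Break-even investment rate: n + g + δ = 0.01 + 0.01 + 0.061 = 0.081.
Golden rule sets MPK = n+g+δ: 0.25·k^(0.25−1) = 0.081, so k_gold = (0.25/0.081)^(1/0.75) ≈ 4.4937.
y_gold = 4.4937^0.25 ≈ 1.4560; c_gold = y_gold − 0.081·k_gold ≈ 1.0920.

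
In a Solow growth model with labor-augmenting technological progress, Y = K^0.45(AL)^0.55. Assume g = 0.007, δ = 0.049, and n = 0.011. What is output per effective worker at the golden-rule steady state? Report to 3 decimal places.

Capital per effective worker breaks even when investment replaces (n + g + δ)·k; here n + g + δ = 0.067.
Golden rule sets MPK = n+g+δ: 0.45·k^(0.45−1) = 0.067, so k_gold = (0.45/0.067)^(1/0.55) ≈ 31.9071.
Output: y_gold = k_gold^0.45 = 31.9071^0.45 ≈ 4.7506.

y_gold ≈ 4.751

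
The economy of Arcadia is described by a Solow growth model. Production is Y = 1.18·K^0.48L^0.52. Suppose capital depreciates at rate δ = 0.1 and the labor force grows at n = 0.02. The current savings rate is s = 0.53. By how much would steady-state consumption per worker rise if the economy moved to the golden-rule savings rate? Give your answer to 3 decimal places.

Δc ≈ 0.025

Break-even investment rate: n + δ = 0.02 + 0.1 = 0.12.
Current steady state (s = 0.53): k* = (0.53·1.18/0.12)^(1/0.52) ≈ 23.9222, y* = 1.18·23.9222^0.48 ≈ 5.4163, c* = (1−0.53)·5.4163 ≈ 2.5457.
At the golden rule the marginal product of capital equals n+δ: 0.48·1.18·k^(0.48−1) = 0.12. Solving, k_gold = (0.48·1.18/0.12)^(1/0.52) ≈ 19.7716.
y_gold = 1.18·19.7716^0.48 ≈ 4.9429, c_gold = y_gold − 0.12·k_gold ≈ 2.5703.
Gain: Δc = 2.5703 − 2.5457 ≈ 0.0246.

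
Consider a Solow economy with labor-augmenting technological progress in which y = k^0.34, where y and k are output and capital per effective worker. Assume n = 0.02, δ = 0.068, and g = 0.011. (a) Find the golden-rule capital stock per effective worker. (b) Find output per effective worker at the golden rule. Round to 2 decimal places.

(a) k_gold ≈ 6.48; (b) y_gold ≈ 1.89

Capital per effective worker breaks even when investment replaces (n + g + δ)·k; here n + g + δ = 0.099.
Golden rule sets MPK = n+g+δ: 0.34·k^(0.34−1) = 0.099, so k_gold = (0.34/0.099)^(1/0.66) ≈ 6.4846.
y_gold = 6.4846^0.34 ≈ 1.8882.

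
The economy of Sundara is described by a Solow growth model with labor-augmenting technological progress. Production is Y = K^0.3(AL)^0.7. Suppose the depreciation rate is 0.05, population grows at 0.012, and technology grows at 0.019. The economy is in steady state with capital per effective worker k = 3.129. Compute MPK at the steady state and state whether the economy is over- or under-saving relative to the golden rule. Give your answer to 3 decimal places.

under-saving; MPK ≈ 0.135

n + g + δ = 0.012 + 0.019 + 0.05 = 0.081.
MPK = 0.3·k^(0.3−1) = 0.3·3.129^(-0.7) ≈ 0.1350.
MPK > 0.081, so the economy is dynamically efficient (under-saving).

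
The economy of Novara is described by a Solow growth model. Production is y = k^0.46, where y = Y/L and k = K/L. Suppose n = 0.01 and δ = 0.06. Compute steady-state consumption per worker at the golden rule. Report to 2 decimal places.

c_gold ≈ 2.68

Break-even investment rate: n + δ = 0.01 + 0.06 = 0.07.
Golden rule sets MPK = n+δ: 0.46·k^(0.46−1) = 0.07, so k_gold = (0.46/0.07)^(1/0.54) ≈ 32.6727.
y_gold = 32.6727^0.46 ≈ 4.9719.
c_gold = y_gold − (n+δ)·k_gold = 4.9719 − 0.07·32.6727 ≈ 2.6848.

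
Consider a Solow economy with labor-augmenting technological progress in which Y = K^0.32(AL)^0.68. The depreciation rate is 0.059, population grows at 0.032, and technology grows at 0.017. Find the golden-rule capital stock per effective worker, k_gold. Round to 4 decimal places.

The effective depreciation rate is n + g + δ = 0.032 + 0.017 + 0.059 = 0.108.
Setting f'(k) = n+g+δ gives 0.32·k^(0.32−1) = 0.108, hence k_gold = (0.32/0.108)^(1/0.68) ≈ 4.9399.

k_gold ≈ 4.9399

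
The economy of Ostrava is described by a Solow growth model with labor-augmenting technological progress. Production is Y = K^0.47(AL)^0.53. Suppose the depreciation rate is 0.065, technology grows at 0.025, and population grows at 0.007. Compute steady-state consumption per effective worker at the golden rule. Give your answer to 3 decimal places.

Capital per effective worker breaks even when investment replaces (n + g + δ)·k; here n + g + δ = 0.097.
At the golden rule the marginal product of capital equals n+g+δ: 0.47·k^(0.47−1) = 0.097. Solving, k_gold = (0.47/0.097)^(1/0.53) ≈ 19.6367.
y_gold = 19.6367^0.47 ≈ 4.0527.
c_gold = y_gold − (n+g+δ)·k_gold = 4.0527 − 0.097·19.6367 ≈ 2.1479.

c_gold ≈ 2.148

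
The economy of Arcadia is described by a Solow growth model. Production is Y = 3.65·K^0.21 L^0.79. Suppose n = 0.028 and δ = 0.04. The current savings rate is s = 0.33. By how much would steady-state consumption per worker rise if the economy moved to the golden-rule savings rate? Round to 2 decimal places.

n + δ = 0.028 + 0.04 = 0.068.
Current steady state (s = 0.33): k* = (0.33·3.65/0.068)^(1/0.79) ≈ 38.0298, y* = 3.65·38.0298^0.21 ≈ 7.8364, c* = (1−0.33)·7.8364 ≈ 5.2504.
Maximizing c = f(k) − (n+δ)·k gives f'(k) = n+δ, i.e. 0.21·3.65·k^(0.21−1) = 0.068, so k_gold = (0.21·3.65/0.068)^(1/0.79) ≈ 21.4610.
y_gold = 3.65·21.4610^0.21 ≈ 6.9493, c_gold = y_gold − 0.068·k_gold ≈ 5.4899.
Gain: Δc = 5.4899 − 5.2504 ≈ 0.2395.

Δc ≈ 0.24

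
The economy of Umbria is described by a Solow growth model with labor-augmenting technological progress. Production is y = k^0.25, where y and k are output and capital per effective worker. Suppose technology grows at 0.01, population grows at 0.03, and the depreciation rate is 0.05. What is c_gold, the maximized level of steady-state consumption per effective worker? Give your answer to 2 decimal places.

c_gold ≈ 1.05

The effective depreciation rate is n + g + δ = 0.03 + 0.01 + 0.05 = 0.09.
Golden rule sets MPK = n+g+δ: 0.25·k^(0.25−1) = 0.09, so k_gold = (0.25/0.09)^(1/0.75) ≈ 3.9048.
y_gold = 3.9048^0.25 ≈ 1.4057.
c_gold = y_gold − (n+g+δ)·k_gold = 1.4057 − 0.09·3.9048 ≈ 1.0543.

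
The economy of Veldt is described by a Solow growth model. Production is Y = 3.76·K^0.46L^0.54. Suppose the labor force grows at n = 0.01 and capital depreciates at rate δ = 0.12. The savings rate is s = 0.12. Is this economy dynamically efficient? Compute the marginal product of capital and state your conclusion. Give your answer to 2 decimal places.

Break-even investment rate: n + δ = 0.01 + 0.12 = 0.13.
Steady-state k*: s·A·k^0.46 = 0.13·k gives k* = (0.12·3.76/0.13)^(1/0.54) ≈ 10.0182.
MPK = 0.46·3.76·10.0182^(-0.54) ≈ 0.4983.
MPK > n+δ = 0.13, so the economy is dynamically efficient (under-saving).

dynamically efficient; MPK ≈ 0.50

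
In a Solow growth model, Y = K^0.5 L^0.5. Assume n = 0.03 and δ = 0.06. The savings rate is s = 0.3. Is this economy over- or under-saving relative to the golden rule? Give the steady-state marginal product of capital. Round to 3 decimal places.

n + δ = 0.03 + 0.06 = 0.09.
Steady-state k*: s·k^0.5 = 0.09·k gives k* = (0.3/0.09)^(1/0.5) ≈ 11.1111.
MPK = 0.5·11.1111^(-0.5) ≈ 0.1500.
MPK > n+δ = 0.09, so the economy is dynamically efficient (under-saving).

under-saving; MPK ≈ 0.150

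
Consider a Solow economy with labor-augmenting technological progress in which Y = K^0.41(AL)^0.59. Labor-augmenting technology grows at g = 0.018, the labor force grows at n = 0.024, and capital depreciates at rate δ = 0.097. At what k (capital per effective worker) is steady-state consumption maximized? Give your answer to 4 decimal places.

n + g + δ = 0.024 + 0.018 + 0.097 = 0.139.
At the golden rule the marginal product of capital equals n+g+δ: 0.41·k^(0.41−1) = 0.139. Solving, k_gold = (0.41/0.139)^(1/0.59) ≈ 6.2549.

k_gold ≈ 6.2549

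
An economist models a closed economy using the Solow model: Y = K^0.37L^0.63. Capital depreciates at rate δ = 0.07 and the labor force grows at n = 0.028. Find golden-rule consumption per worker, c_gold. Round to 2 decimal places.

Break-even investment rate: n + δ = 0.028 + 0.07 = 0.098.
Golden rule sets MPK = n+δ: 0.37·k^(0.37−1) = 0.098, so k_gold = (0.37/0.098)^(1/0.63) ≈ 8.2382.
y_gold = 8.2382^0.37 ≈ 2.1820.
c_gold = y_gold − (n+δ)·k_gold = 2.1820 − 0.098·8.2382 ≈ 1.3747.

c_gold ≈ 1.37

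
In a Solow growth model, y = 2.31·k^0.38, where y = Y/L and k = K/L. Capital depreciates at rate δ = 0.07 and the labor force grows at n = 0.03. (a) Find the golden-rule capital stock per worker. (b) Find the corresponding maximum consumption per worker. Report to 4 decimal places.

Break-even investment rate: n + δ = 0.03 + 0.07 = 0.1.
Setting f'(k) = n+δ gives 0.38·2.31·k^(0.38−1) = 0.1, hence k_gold = (0.38·2.31/0.1)^(1/0.62) ≈ 33.2358.
y_gold = 2.31·33.2358^0.38 ≈ 8.7463; c_gold = y_gold − 0.1·k_gold ≈ 5.4227.

(a) k_gold ≈ 33.2358; (b) c_gold ≈ 5.4227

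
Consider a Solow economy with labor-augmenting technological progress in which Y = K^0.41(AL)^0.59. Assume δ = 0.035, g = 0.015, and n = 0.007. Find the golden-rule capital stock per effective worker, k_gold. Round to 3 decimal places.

n + g + δ = 0.007 + 0.015 + 0.035 = 0.057.
Maximizing c = f(k) − (n+g+δ)·k gives f'(k) = n+g+δ, i.e. 0.41·k^(0.41−1) = 0.057, so k_gold = (0.41/0.057)^(1/0.59) ≈ 28.3392.

k_gold ≈ 28.339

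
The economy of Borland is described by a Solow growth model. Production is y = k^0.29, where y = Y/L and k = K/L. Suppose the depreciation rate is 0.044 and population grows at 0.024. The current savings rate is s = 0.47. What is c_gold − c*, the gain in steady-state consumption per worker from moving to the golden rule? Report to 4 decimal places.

Δc ≈ 0.1166

The effective depreciation rate is n + δ = 0.024 + 0.044 = 0.068.
Current steady state (s = 0.47): k* = (0.47/0.068)^(1/0.71) ≈ 15.2237, y* = 15.2237^0.29 ≈ 2.2026, c* = (1−0.47)·2.2026 ≈ 1.1674.
Golden rule sets MPK = n+δ: 0.29·k^(0.29−1) = 0.068, so k_gold = (0.29/0.068)^(1/0.71) ≈ 7.7120.
y_gold = 7.7120^0.29 ≈ 1.8083, c_gold = y_gold − 0.068·k_gold ≈ 1.2839.
Gain: Δc = 1.2839 − 1.1674 ≈ 0.1166.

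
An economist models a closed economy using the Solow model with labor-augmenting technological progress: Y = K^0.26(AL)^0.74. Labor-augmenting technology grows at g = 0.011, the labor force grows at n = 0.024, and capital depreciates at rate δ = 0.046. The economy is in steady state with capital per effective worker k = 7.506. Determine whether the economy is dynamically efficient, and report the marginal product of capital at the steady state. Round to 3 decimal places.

dynamically inefficient; MPK ≈ 0.059

Capital per effective worker breaks even when investment replaces (n + g + δ)·k; here n + g + δ = 0.081.
MPK = 0.26·k^(0.26−1) = 0.26·7.506^(-0.74) ≈ 0.0585.
MPK < 0.081, so the economy is dynamically inefficient (over-saving).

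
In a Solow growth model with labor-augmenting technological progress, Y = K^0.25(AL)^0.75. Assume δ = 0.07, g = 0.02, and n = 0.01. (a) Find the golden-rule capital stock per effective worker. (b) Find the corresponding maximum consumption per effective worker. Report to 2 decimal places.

Capital per effective worker breaks even when investment replaces (n + g + δ)·k; here n + g + δ = 0.1.
Setting f'(k) = n+g+δ gives 0.25·k^(0.25−1) = 0.1, hence k_gold = (0.25/0.1)^(1/0.75) ≈ 3.3930.
y_gold = 3.3930^0.25 ≈ 1.3572; c_gold = y_gold − 0.1·k_gold ≈ 1.0179.

(a) k_gold ≈ 3.39; (b) c_gold ≈ 1.02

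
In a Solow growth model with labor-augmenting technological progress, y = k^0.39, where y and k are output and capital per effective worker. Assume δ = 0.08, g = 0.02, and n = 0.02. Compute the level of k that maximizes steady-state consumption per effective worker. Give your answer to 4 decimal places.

k_gold ≈ 6.9048

n + g + δ = 0.02 + 0.02 + 0.08 = 0.12.
Maximizing c = f(k) − (n+g+δ)·k gives f'(k) = n+g+δ, i.e. 0.39·k^(0.39−1) = 0.12, so k_gold = (0.39/0.12)^(1/0.61) ≈ 6.9048.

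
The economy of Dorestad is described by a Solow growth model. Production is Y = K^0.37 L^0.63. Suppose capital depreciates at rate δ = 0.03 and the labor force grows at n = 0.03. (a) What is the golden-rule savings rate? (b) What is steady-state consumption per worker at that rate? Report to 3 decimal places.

n + δ = 0.03 + 0.03 = 0.06.
For Cobb-Douglas, s_gold equals capital's share: s_gold = 0.37.
Setting f'(k) = n+δ gives 0.37·k^(0.37−1) = 0.06, hence k_gold = (0.37/0.06)^(1/0.63) ≈ 17.9493.
y_gold = 17.9493^0.37 ≈ 2.9107; c_gold = (1−0.37)·y_gold ≈ 1.8337.

(a) s_gold = 0.370; (b) c_gold ≈ 1.834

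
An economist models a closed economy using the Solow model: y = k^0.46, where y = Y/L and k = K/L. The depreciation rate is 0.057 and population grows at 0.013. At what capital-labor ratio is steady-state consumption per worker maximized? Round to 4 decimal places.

k_gold ≈ 32.6727

Capital per worker breaks even when investment replaces (n + δ)·k; here n + δ = 0.07.
Maximizing c = f(k) − (n+δ)·k gives f'(k) = n+δ, i.e. 0.46·k^(0.46−1) = 0.07, so k_gold = (0.46/0.07)^(1/0.54) ≈ 32.6727.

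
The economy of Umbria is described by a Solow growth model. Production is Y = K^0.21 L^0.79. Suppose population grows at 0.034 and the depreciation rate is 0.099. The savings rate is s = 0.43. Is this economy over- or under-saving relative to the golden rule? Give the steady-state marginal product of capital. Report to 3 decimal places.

The effective depreciation rate is n + δ = 0.034 + 0.099 = 0.133.
Steady-state k*: s·k^0.21 = 0.133·k gives k* = (0.43/0.133)^(1/0.79) ≈ 4.4166.
MPK = 0.21·4.4166^(-0.79) ≈ 0.0650.
MPK < n+δ = 0.133, so the economy is dynamically inefficient (over-saving).

over-saving; MPK ≈ 0.065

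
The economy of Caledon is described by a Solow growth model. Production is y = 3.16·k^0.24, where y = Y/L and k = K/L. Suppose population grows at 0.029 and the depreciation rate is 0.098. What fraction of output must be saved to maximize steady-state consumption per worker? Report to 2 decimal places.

s_gold = 0.24

Break-even investment rate: n + δ = 0.029 + 0.098 = 0.127.
At the golden rule MPK = n+δ, and in any Cobb-Douglas steady state s = (n+δ)·k/y = MPK·k/y = capital's share 0.24.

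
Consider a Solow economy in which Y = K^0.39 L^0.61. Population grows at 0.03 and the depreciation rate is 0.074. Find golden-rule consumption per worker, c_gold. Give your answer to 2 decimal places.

c_gold ≈ 1.42

The effective depreciation rate is n + δ = 0.03 + 0.074 = 0.104.
At the golden rule the marginal product of capital equals n+δ: 0.39·k^(0.39−1) = 0.104. Solving, k_gold = (0.39/0.104)^(1/0.61) ≈ 8.7304.
y_gold = 8.7304^0.39 ≈ 2.3281.
c_gold = y_gold − (n+δ)·k_gold = 2.3281 − 0.104·8.7304 ≈ 1.4201.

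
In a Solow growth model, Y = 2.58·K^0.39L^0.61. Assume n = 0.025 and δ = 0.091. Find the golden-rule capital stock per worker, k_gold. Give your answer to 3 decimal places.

Capital per worker breaks even when investment replaces (n + δ)·k; here n + δ = 0.116.
Golden rule sets MPK = n+δ: 0.39·2.58·k^(0.39−1) = 0.116, so k_gold = (0.39·2.58/0.116)^(1/0.61) ≈ 34.5204.

k_gold ≈ 34.520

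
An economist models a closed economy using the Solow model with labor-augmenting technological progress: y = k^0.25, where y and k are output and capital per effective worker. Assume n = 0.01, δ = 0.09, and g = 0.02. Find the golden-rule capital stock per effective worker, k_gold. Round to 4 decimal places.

k_gold ≈ 2.6608

Capital per effective worker breaks even when investment replaces (n + g + δ)·k; here n + g + δ = 0.12.
Maximizing c = f(k) − (n+g+δ)·k gives f'(k) = n+g+δ, i.e. 0.25·k^(0.25−1) = 0.12, so k_gold = (0.25/0.12)^(1/0.75) ≈ 2.6608.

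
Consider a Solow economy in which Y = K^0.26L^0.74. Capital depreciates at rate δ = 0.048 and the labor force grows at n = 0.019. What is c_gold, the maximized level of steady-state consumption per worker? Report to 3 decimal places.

c_gold ≈ 1.192

n + δ = 0.019 + 0.048 = 0.067.
At the golden rule the marginal product of capital equals n+δ: 0.26·k^(0.26−1) = 0.067. Solving, k_gold = (0.26/0.067)^(1/0.74) ≈ 6.2490.
y_gold = 6.2490^0.26 ≈ 1.6103.
c_gold = y_gold − (n+δ)·k_gold = 1.6103 − 0.067·6.2490 ≈ 1.1916.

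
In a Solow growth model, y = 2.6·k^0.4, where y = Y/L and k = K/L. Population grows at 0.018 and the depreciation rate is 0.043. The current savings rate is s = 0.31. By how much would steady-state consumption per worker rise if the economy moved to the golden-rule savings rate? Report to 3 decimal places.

Δc ≈ 0.307

The effective depreciation rate is n + δ = 0.018 + 0.043 = 0.061.
Current steady state (s = 0.31): k* = (0.31·2.6/0.061)^(1/0.6) ≈ 73.8486, y* = 2.6·73.8486^0.4 ≈ 14.5315, c* = (1−0.31)·14.5315 ≈ 10.0267.
At the golden rule the marginal product of capital equals n+δ: 0.4·2.6·k^(0.4−1) = 0.061. Solving, k_gold = (0.4·2.6/0.061)^(1/0.6) ≈ 112.9378.
y_gold = 2.6·112.9378^0.4 ≈ 17.2230, c_gold = y_gold − 0.061·k_gold ≈ 10.3338.
Gain: Δc = 10.3338 − 10.0267 ≈ 0.3071.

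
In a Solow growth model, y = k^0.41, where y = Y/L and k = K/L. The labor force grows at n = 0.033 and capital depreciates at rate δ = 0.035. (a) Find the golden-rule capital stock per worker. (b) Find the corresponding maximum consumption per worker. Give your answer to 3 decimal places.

Capital per worker breaks even when investment replaces (n + δ)·k; here n + δ = 0.068.
Setting f'(k) = n+δ gives 0.41·k^(0.41−1) = 0.068, hence k_gold = (0.41/0.068)^(1/0.59) ≈ 21.0136.
y_gold = 21.0136^0.41 ≈ 3.4852; c_gold = y_gold − 0.068·k_gold ≈ 2.0563.

(a) k_gold ≈ 21.014; (b) c_gold ≈ 2.056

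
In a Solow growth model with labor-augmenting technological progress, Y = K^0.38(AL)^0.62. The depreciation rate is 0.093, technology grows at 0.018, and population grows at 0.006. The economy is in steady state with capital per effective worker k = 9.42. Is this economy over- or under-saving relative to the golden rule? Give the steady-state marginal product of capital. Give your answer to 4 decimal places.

Capital per effective worker breaks even when investment replaces (n + g + δ)·k; here n + g + δ = 0.117.
MPK = 0.38·k^(0.38−1) = 0.38·9.42^(-0.62) ≈ 0.0946.
MPK < 0.117, so the economy is dynamically inefficient (over-saving).

over-saving; MPK ≈ 0.0946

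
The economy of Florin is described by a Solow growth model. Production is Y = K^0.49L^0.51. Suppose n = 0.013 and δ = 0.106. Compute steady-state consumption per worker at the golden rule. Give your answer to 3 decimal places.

Break-even investment rate: n + δ = 0.013 + 0.106 = 0.119.
Setting f'(k) = n+δ gives 0.49·k^(0.49−1) = 0.119, hence k_gold = (0.49/0.119)^(1/0.51) ≈ 16.0396.
y_gold = 16.0396^0.49 ≈ 3.8953.
c_gold = y_gold − (n+δ)·k_gold = 3.8953 − 0.119·16.0396 ≈ 1.9866.

c_gold ≈ 1.987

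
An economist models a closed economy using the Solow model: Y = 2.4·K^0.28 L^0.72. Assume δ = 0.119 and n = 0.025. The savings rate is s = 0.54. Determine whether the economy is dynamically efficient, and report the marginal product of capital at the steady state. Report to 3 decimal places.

Capital per worker breaks even when investment replaces (n + δ)·k; here n + δ = 0.144.
Steady-state k*: s·A·k^0.28 = 0.144·k gives k* = (0.54·2.4/0.144)^(1/0.72) ≈ 21.1513.
MPK = 0.28·2.4·21.1513^(-0.72) ≈ 0.0747.
MPK < n+δ = 0.144, so the economy is dynamically inefficient (over-saving).

dynamically inefficient; MPK ≈ 0.075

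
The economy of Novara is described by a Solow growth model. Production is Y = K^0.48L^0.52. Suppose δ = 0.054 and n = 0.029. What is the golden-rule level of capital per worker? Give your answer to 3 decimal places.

The effective depreciation rate is n + δ = 0.029 + 0.054 = 0.083.
Golden rule sets MPK = n+δ: 0.48·k^(0.48−1) = 0.083, so k_gold = (0.48/0.083)^(1/0.52) ≈ 29.2212.

k_gold ≈ 29.221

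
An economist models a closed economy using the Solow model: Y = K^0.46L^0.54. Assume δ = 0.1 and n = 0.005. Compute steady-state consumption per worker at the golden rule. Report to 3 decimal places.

c_gold ≈ 1.901

Capital per worker breaks even when investment replaces (n + δ)·k; here n + δ = 0.105.
Golden rule sets MPK = n+δ: 0.46·k^(0.46−1) = 0.105, so k_gold = (0.46/0.105)^(1/0.54) ≈ 15.4202.
y_gold = 15.4202^0.46 ≈ 3.5198.
c_gold = y_gold − (n+δ)·k_gold = 3.5198 − 0.105·15.4202 ≈ 1.9007.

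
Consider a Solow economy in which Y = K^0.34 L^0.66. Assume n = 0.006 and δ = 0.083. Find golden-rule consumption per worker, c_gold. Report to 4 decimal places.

Capital per worker breaks even when investment replaces (n + δ)·k; here n + δ = 0.089.
At the golden rule the marginal product of capital equals n+δ: 0.34·k^(0.34−1) = 0.089. Solving, k_gold = (0.34/0.089)^(1/0.66) ≈ 7.6200.
y_gold = 7.6200^0.34 ≈ 1.9946.
c_gold = y_gold − (n+δ)·k_gold = 1.9946 − 0.089·7.6200 ≈ 1.3165.

c_gold ≈ 1.3165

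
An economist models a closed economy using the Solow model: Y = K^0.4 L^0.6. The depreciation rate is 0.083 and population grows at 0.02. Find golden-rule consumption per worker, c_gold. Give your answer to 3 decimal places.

The effective depreciation rate is n + δ = 0.02 + 0.083 = 0.103.
At the golden rule the marginal product of capital equals n+δ: 0.4·k^(0.4−1) = 0.103. Solving, k_gold = (0.4/0.103)^(1/0.6) ≈ 9.5948.
y_gold = 9.5948^0.4 ≈ 2.4707.
c_gold = y_gold − (n+δ)·k_gold = 2.4707 − 0.103·9.5948 ≈ 1.4824.

c_gold ≈ 1.482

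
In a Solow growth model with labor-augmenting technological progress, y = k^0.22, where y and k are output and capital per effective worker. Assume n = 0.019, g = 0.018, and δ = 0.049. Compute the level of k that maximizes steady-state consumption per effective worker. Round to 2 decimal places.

The effective depreciation rate is n + g + δ = 0.019 + 0.018 + 0.049 = 0.086.
Golden rule sets MPK = n+g+δ: 0.22·k^(0.22−1) = 0.086, so k_gold = (0.22/0.086)^(1/0.78) ≈ 3.3341.

k_gold ≈ 3.33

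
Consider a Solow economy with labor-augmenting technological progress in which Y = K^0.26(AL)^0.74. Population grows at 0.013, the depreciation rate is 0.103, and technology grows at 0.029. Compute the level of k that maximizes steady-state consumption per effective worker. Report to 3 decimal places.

k_gold ≈ 2.201

Break-even investment rate: n + g + δ = 0.013 + 0.029 + 0.103 = 0.145.
Setting f'(k) = n+g+δ gives 0.26·k^(0.26−1) = 0.145, hence k_gold = (0.26/0.145)^(1/0.74) ≈ 2.2015.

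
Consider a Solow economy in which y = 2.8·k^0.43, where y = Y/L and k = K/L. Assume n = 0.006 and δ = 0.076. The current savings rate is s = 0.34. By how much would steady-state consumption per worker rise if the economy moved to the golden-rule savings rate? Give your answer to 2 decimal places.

The effective depreciation rate is n + δ = 0.006 + 0.076 = 0.082.
Current steady state (s = 0.34): k* = (0.34·2.8/0.082)^(1/0.57) ≈ 73.8092, y* = 2.8·73.8092^0.43 ≈ 17.8011, c* = (1−0.34)·17.8011 ≈ 11.7487.
Setting f'(k) = n+δ gives 0.43·2.8·k^(0.43−1) = 0.082, hence k_gold = (0.43·2.8/0.082)^(1/0.57) ≈ 111.4396.
y_gold = 2.8·111.4396^0.43 ≈ 21.2513, c_gold = y_gold − 0.082·k_gold ≈ 12.1132.
Gain: Δc = 12.1132 − 11.7487 ≈ 0.3645.

Δc ≈ 0.36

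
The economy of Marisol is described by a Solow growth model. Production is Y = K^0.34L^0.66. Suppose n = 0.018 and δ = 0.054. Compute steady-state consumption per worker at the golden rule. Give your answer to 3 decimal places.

The effective depreciation rate is n + δ = 0.018 + 0.054 = 0.072.
At the golden rule the marginal product of capital equals n+δ: 0.34·k^(0.34−1) = 0.072. Solving, k_gold = (0.34/0.072)^(1/0.66) ≈ 10.5059.
y_gold = 10.5059^0.34 ≈ 2.2248.
c_gold = y_gold − (n+δ)·k_gold = 2.2248 − 0.072·10.5059 ≈ 1.4684.

c_gold ≈ 1.468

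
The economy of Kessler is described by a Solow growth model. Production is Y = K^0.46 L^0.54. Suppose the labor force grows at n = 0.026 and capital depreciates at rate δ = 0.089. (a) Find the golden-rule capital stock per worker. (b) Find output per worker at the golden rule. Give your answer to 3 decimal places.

Break-even investment rate: n + δ = 0.026 + 0.089 = 0.115.
At the golden rule the marginal product of capital equals n+δ: 0.46·k^(0.46−1) = 0.115. Solving, k_gold = (0.46/0.115)^(1/0.54) ≈ 13.0294.
y_gold = 13.0294^0.46 ≈ 3.2574.

(a) k_gold ≈ 13.029; (b) y_gold ≈ 3.257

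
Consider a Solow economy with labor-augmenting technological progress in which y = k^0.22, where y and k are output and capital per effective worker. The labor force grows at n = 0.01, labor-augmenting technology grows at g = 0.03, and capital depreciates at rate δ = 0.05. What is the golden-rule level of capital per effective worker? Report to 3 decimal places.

k_gold ≈ 3.145

Break-even investment rate: n + g + δ = 0.01 + 0.03 + 0.05 = 0.09.
Golden rule sets MPK = n+g+δ: 0.22·k^(0.22−1) = 0.09, so k_gold = (0.22/0.09)^(1/0.78) ≈ 3.1453.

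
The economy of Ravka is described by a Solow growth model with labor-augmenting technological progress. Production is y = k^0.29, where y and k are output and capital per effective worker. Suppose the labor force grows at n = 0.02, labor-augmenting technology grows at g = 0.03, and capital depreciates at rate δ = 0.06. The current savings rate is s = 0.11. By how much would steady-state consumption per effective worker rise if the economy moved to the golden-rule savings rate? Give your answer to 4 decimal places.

n + g + δ = 0.02 + 0.03 + 0.06 = 0.11.
Current steady state (s = 0.11): k* = (0.11/0.11)^(1/0.71) ≈ 1.0000, y* = 1.0000^0.29 ≈ 1.0000, c* = (1−0.11)·1.0000 ≈ 0.8900.
Setting f'(k) = n+g+δ gives 0.29·k^(0.29−1) = 0.11, hence k_gold = (0.29/0.11)^(1/0.71) ≈ 3.9171.
y_gold = 3.9171^0.29 ≈ 1.4858, c_gold = y_gold − 0.11·k_gold ≈ 1.0549.
Gain: Δc = 1.0549 − 0.8900 ≈ 0.1649.

Δc ≈ 0.1649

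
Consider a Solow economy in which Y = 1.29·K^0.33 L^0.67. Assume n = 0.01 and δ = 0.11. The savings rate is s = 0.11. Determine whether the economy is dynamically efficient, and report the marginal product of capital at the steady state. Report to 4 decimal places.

Capital per worker breaks even when investment replaces (n + δ)·k; here n + δ = 0.12.
Steady-state k*: s·A·k^0.33 = 0.12·k gives k* = (0.11·1.29/0.12)^(1/0.67) ≈ 1.2843.
MPK = 0.33·1.29·1.2843^(-0.67) ≈ 0.3600.
MPK > n+δ = 0.12, so the economy is dynamically efficient (under-saving).

dynamically efficient; MPK ≈ 0.3600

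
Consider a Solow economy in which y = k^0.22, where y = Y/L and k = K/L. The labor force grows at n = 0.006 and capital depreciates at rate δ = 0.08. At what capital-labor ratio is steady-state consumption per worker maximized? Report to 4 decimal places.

n + δ = 0.006 + 0.08 = 0.086.
Setting f'(k) = n+δ gives 0.22·k^(0.22−1) = 0.086, hence k_gold = (0.22/0.086)^(1/0.78) ≈ 3.3341.

k_gold ≈ 3.3341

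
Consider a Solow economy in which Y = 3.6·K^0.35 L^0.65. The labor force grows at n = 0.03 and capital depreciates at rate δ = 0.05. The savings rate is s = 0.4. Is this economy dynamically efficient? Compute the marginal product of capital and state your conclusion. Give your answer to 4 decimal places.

dynamically inefficient; MPK ≈ 0.0700

Capital per worker breaks even when investment replaces (n + δ)·k; here n + δ = 0.08.
Steady-state k*: s·A·k^0.35 = 0.08·k gives k* = (0.4·3.6/0.08)^(1/0.65) ≈ 85.3470.
MPK = 0.35·3.6·85.3470^(-0.65) ≈ 0.0700.
MPK < n+δ = 0.08, so the economy is dynamically inefficient (over-saving).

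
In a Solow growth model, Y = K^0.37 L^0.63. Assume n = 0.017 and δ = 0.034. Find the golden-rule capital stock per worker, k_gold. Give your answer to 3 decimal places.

k_gold ≈ 23.232

n + δ = 0.017 + 0.034 = 0.051.
Setting f'(k) = n+δ gives 0.37·k^(0.37−1) = 0.051, hence k_gold = (0.37/0.051)^(1/0.63) ≈ 23.2317.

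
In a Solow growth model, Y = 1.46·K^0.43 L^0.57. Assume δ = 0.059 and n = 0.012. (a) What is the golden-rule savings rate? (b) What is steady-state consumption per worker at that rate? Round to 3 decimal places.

The effective depreciation rate is n + δ = 0.012 + 0.059 = 0.071.
For Cobb-Douglas, s_gold equals capital's share: s_gold = 0.43.
At the golden rule the marginal product of capital equals n+δ: 0.43·1.46·k^(0.43−1) = 0.071. Solving, k_gold = (0.43·1.46/0.071)^(1/0.57) ≈ 45.7759.
y_gold = 1.46·45.7759^0.43 ≈ 7.5583; c_gold = (1−0.43)·y_gold ≈ 4.3083.

(a) s_gold = 0.430; (b) c_gold ≈ 4.308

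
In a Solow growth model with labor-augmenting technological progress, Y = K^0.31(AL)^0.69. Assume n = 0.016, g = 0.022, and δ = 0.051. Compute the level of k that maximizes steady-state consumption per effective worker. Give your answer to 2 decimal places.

k_gold ≈ 6.10

The effective depreciation rate is n + g + δ = 0.016 + 0.022 + 0.051 = 0.089.
Setting f'(k) = n+g+δ gives 0.31·k^(0.31−1) = 0.089, hence k_gold = (0.31/0.089)^(1/0.69) ≈ 6.1019.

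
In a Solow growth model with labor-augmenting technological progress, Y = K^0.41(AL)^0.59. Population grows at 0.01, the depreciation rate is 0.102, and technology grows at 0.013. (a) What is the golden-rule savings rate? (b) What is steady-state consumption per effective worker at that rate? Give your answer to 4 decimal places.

(a) s_gold = 0.4100; (b) c_gold ≈ 1.3469

Break-even investment rate: n + g + δ = 0.01 + 0.013 + 0.102 = 0.125.
For Cobb-Douglas, s_gold equals capital's share: s_gold = 0.41.
Maximizing c = f(k) − (n+g+δ)·k gives f'(k) = n+g+δ, i.e. 0.41·k^(0.41−1) = 0.125, so k_gold = (0.41/0.125)^(1/0.59) ≈ 7.4879.
y_gold = 7.4879^0.41 ≈ 2.2829; c_gold = (1−0.41)·y_gold ≈ 1.3469.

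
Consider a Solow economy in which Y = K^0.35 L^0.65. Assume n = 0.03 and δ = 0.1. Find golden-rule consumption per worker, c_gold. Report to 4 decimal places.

c_gold ≈ 1.1079

The effective depreciation rate is n + δ = 0.03 + 0.1 = 0.13.
Golden rule sets MPK = n+δ: 0.35·k^(0.35−1) = 0.13, so k_gold = (0.35/0.13)^(1/0.65) ≈ 4.5891.
y_gold = 4.5891^0.35 ≈ 1.7045.
c_gold = y_gold − (n+δ)·k_gold = 1.7045 − 0.13·4.5891 ≈ 1.1079.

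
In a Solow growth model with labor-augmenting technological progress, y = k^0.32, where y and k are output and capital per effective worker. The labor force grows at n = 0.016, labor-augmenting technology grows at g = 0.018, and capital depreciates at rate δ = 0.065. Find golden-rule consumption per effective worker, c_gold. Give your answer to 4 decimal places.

n + g + δ = 0.016 + 0.018 + 0.065 = 0.099.
Setting f'(k) = n+g+δ gives 0.32·k^(0.32−1) = 0.099, hence k_gold = (0.32/0.099)^(1/0.68) ≈ 5.6142.
y_gold = 5.6142^0.32 ≈ 1.7369.
c_gold = y_gold − (n+g+δ)·k_gold = 1.7369 − 0.099·5.6142 ≈ 1.1811.

c_gold ≈ 1.1811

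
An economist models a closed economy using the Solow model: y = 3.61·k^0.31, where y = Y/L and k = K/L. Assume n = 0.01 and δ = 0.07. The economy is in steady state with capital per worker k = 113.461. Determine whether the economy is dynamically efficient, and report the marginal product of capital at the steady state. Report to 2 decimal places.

Capital per worker breaks even when investment replaces (n + δ)·k; here n + δ = 0.08.
MPK = 0.31·3.61·k^(0.31−1) = 0.31·3.61·113.461^(-0.69) ≈ 0.0428.
MPK < 0.08, so the economy is dynamically inefficient (over-saving).

dynamically inefficient; MPK ≈ 0.04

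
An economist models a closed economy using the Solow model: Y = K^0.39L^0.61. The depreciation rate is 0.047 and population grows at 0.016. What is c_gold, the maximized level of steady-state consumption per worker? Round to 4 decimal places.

c_gold ≈ 1.9567

Capital per worker breaks even when investment replaces (n + δ)·k; here n + δ = 0.063.
Setting f'(k) = n+δ gives 0.39·k^(0.39−1) = 0.063, hence k_gold = (0.39/0.063)^(1/0.61) ≈ 19.8568.
y_gold = 19.8568^0.39 ≈ 3.2076.
c_gold = y_gold − (n+δ)·k_gold = 3.2076 − 0.063·19.8568 ≈ 1.9567.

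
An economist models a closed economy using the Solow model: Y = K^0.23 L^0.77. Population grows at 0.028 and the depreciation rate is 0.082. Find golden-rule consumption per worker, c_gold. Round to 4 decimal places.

c_gold ≈ 0.9598

Break-even investment rate: n + δ = 0.028 + 0.082 = 0.11.
Maximizing c = f(k) − (n+δ)·k gives f'(k) = n+δ, i.e. 0.23·k^(0.23−1) = 0.11, so k_gold = (0.23/0.11)^(1/0.77) ≈ 2.6063.
y_gold = 2.6063^0.23 ≈ 1.2465.
c_gold = y_gold − (n+δ)·k_gold = 1.2465 − 0.11·2.6063 ≈ 0.9598.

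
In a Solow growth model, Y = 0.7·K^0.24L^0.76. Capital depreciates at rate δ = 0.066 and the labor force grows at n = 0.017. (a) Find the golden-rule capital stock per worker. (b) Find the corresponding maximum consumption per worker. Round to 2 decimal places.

(a) k_gold ≈ 2.53; (b) c_gold ≈ 0.66

Break-even investment rate: n + δ = 0.017 + 0.066 = 0.083.
At the golden rule the marginal product of capital equals n+δ: 0.24·0.7·k^(0.24−1) = 0.083. Solving, k_gold = (0.24·0.7/0.083)^(1/0.76) ≈ 2.5289.
y_gold = 0.7·2.5289^0.24 ≈ 0.8746; c_gold = y_gold − 0.083·k_gold ≈ 0.6647.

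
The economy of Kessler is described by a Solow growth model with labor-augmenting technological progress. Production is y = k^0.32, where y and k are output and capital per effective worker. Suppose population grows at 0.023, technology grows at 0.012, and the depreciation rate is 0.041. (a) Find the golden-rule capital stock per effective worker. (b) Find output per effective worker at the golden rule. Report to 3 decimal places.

Capital per effective worker breaks even when investment replaces (n + g + δ)·k; here n + g + δ = 0.076.
Maximizing c = f(k) − (n+g+δ)·k gives f'(k) = n+g+δ, i.e. 0.32·k^(0.32−1) = 0.076, so k_gold = (0.32/0.076)^(1/0.68) ≈ 8.2821.
y_gold = 8.2821^0.32 ≈ 1.9670.

(a) k_gold ≈ 8.282; (b) y_gold ≈ 1.967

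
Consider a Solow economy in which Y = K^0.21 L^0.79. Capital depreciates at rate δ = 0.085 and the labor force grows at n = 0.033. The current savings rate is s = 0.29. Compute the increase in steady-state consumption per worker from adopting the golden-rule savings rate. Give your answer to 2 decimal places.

Δc ≈ 0.02

The effective depreciation rate is n + δ = 0.033 + 0.085 = 0.118.
Current steady state (s = 0.29): k* = (0.29/0.118)^(1/0.79) ≈ 3.1212, y* = 3.1212^0.21 ≈ 1.2700, c* = (1−0.29)·1.2700 ≈ 0.9017.
Maximizing c = f(k) − (n+δ)·k gives f'(k) = n+δ, i.e. 0.21·k^(0.21−1) = 0.118, so k_gold = (0.21/0.118)^(1/0.79) ≈ 2.0744.
y_gold = 2.0744^0.21 ≈ 1.1656, c_gold = y_gold − 0.118·k_gold ≈ 0.9208.
Gain: Δc = 0.9208 − 0.9017 ≈ 0.0191.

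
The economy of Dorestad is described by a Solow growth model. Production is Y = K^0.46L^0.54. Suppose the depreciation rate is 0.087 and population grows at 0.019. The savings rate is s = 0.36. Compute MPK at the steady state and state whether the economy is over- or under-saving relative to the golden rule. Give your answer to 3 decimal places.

under-saving; MPK ≈ 0.135

Break-even investment rate: n + δ = 0.019 + 0.087 = 0.106.
Steady-state k*: s·k^0.46 = 0.106·k gives k* = (0.36/0.106)^(1/0.54) ≈ 9.6234.
MPK = 0.46·9.6234^(-0.54) ≈ 0.1354.
MPK > n+δ = 0.106, so the economy is dynamically efficient (under-saving).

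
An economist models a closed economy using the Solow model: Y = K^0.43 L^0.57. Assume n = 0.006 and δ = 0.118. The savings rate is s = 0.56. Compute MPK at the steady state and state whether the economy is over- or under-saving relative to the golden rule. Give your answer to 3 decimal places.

Capital per worker breaks even when investment replaces (n + δ)·k; here n + δ = 0.124.
Steady-state k*: s·k^0.43 = 0.124·k gives k* = (0.56/0.124)^(1/0.57) ≈ 14.0836.
MPK = 0.43·14.0836^(-0.57) ≈ 0.0952.
MPK < n+δ = 0.124, so the economy is dynamically inefficient (over-saving).

over-saving; MPK ≈ 0.095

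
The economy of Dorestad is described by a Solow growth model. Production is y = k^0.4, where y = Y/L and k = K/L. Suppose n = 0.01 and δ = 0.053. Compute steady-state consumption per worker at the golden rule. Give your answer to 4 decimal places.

c_gold ≈ 2.0573

Capital per worker breaks even when investment replaces (n + δ)·k; here n + δ = 0.063.
Maximizing c = f(k) − (n+δ)·k gives f'(k) = n+δ, i.e. 0.4·k^(0.4−1) = 0.063, so k_gold = (0.4/0.063)^(1/0.6) ≈ 21.7704.
y_gold = 21.7704^0.4 ≈ 3.4288.
c_gold = y_gold − (n+δ)·k_gold = 3.4288 − 0.063·21.7704 ≈ 2.0573.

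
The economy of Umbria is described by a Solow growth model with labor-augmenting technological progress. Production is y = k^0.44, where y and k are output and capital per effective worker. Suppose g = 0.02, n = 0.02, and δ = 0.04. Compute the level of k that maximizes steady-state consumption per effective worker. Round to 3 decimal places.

n + g + δ = 0.02 + 0.02 + 0.04 = 0.08.
Setting f'(k) = n+g+δ gives 0.44·k^(0.44−1) = 0.08, hence k_gold = (0.44/0.08)^(1/0.56) ≈ 20.9931.

k_gold ≈ 20.993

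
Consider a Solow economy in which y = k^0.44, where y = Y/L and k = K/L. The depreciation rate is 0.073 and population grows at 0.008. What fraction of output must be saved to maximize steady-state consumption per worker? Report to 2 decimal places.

Break-even investment rate: n + δ = 0.008 + 0.073 = 0.081.
At the golden rule MPK = n+δ, and in any Cobb-Douglas steady state s = (n+δ)·k/y = MPK·k/y = capital's share 0.44.

s_gold = 0.44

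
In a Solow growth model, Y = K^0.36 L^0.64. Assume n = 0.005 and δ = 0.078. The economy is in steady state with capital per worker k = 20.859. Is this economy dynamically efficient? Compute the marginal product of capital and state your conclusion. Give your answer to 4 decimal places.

dynamically inefficient; MPK ≈ 0.0515

The effective depreciation rate is n + δ = 0.005 + 0.078 = 0.083.
MPK = 0.36·k^(0.36−1) = 0.36·20.859^(-0.64) ≈ 0.0515.
MPK < 0.083, so the economy is dynamically inefficient (over-saving).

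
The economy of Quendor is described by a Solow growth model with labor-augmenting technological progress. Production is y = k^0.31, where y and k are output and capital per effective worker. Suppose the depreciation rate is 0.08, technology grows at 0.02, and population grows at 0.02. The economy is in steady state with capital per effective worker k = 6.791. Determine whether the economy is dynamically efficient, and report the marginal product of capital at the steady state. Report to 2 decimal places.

Break-even investment rate: n + g + δ = 0.02 + 0.02 + 0.08 = 0.12.
MPK = 0.31·k^(0.31−1) = 0.31·6.791^(-0.69) ≈ 0.0827.
MPK < 0.12, so the economy is dynamically inefficient (over-saving).

dynamically inefficient; MPK ≈ 0.08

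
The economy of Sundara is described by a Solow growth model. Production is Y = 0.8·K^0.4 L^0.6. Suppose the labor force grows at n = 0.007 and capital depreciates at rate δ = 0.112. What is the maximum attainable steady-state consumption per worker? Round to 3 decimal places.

Break-even investment rate: n + δ = 0.007 + 0.112 = 0.119.
At the golden rule the marginal product of capital equals n+δ: 0.4·0.8·k^(0.4−1) = 0.119. Solving, k_gold = (0.4·0.8/0.119)^(1/0.6) ≈ 5.2000.
y_gold = 0.8·5.2000^0.4 ≈ 1.5470.
c_gold = y_gold − (n+δ)·k_gold = 1.5470 − 0.119·5.2000 ≈ 0.9282.

c_gold ≈ 0.928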